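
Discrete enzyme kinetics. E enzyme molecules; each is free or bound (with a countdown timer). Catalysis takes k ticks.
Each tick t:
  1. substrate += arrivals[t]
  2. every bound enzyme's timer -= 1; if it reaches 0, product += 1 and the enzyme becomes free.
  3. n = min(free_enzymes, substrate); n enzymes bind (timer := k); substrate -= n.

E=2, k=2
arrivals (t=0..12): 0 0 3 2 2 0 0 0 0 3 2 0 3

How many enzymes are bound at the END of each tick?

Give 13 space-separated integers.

Answer: 0 0 2 2 2 2 2 2 1 2 2 2 2

Derivation:
t=0: arr=0 -> substrate=0 bound=0 product=0
t=1: arr=0 -> substrate=0 bound=0 product=0
t=2: arr=3 -> substrate=1 bound=2 product=0
t=3: arr=2 -> substrate=3 bound=2 product=0
t=4: arr=2 -> substrate=3 bound=2 product=2
t=5: arr=0 -> substrate=3 bound=2 product=2
t=6: arr=0 -> substrate=1 bound=2 product=4
t=7: arr=0 -> substrate=1 bound=2 product=4
t=8: arr=0 -> substrate=0 bound=1 product=6
t=9: arr=3 -> substrate=2 bound=2 product=6
t=10: arr=2 -> substrate=3 bound=2 product=7
t=11: arr=0 -> substrate=2 bound=2 product=8
t=12: arr=3 -> substrate=4 bound=2 product=9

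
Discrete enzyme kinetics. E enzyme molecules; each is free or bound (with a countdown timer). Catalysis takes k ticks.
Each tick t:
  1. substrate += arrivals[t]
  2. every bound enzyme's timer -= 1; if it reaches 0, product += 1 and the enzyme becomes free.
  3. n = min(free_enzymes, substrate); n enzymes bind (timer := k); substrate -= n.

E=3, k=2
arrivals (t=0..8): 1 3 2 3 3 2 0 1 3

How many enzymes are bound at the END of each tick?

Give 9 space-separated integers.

t=0: arr=1 -> substrate=0 bound=1 product=0
t=1: arr=3 -> substrate=1 bound=3 product=0
t=2: arr=2 -> substrate=2 bound=3 product=1
t=3: arr=3 -> substrate=3 bound=3 product=3
t=4: arr=3 -> substrate=5 bound=3 product=4
t=5: arr=2 -> substrate=5 bound=3 product=6
t=6: arr=0 -> substrate=4 bound=3 product=7
t=7: arr=1 -> substrate=3 bound=3 product=9
t=8: arr=3 -> substrate=5 bound=3 product=10

Answer: 1 3 3 3 3 3 3 3 3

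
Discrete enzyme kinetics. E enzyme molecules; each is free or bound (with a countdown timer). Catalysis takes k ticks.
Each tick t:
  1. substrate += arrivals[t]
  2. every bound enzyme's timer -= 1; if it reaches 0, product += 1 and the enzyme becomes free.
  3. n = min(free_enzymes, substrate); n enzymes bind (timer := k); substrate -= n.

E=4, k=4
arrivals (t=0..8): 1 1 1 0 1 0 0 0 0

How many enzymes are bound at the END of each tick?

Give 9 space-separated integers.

t=0: arr=1 -> substrate=0 bound=1 product=0
t=1: arr=1 -> substrate=0 bound=2 product=0
t=2: arr=1 -> substrate=0 bound=3 product=0
t=3: arr=0 -> substrate=0 bound=3 product=0
t=4: arr=1 -> substrate=0 bound=3 product=1
t=5: arr=0 -> substrate=0 bound=2 product=2
t=6: arr=0 -> substrate=0 bound=1 product=3
t=7: arr=0 -> substrate=0 bound=1 product=3
t=8: arr=0 -> substrate=0 bound=0 product=4

Answer: 1 2 3 3 3 2 1 1 0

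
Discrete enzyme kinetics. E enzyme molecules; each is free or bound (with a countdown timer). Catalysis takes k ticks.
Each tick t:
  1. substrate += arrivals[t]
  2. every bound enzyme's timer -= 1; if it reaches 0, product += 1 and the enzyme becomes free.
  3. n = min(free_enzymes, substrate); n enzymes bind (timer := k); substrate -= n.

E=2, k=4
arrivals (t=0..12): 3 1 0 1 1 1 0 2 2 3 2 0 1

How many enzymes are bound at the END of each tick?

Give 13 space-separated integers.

Answer: 2 2 2 2 2 2 2 2 2 2 2 2 2

Derivation:
t=0: arr=3 -> substrate=1 bound=2 product=0
t=1: arr=1 -> substrate=2 bound=2 product=0
t=2: arr=0 -> substrate=2 bound=2 product=0
t=3: arr=1 -> substrate=3 bound=2 product=0
t=4: arr=1 -> substrate=2 bound=2 product=2
t=5: arr=1 -> substrate=3 bound=2 product=2
t=6: arr=0 -> substrate=3 bound=2 product=2
t=7: arr=2 -> substrate=5 bound=2 product=2
t=8: arr=2 -> substrate=5 bound=2 product=4
t=9: arr=3 -> substrate=8 bound=2 product=4
t=10: arr=2 -> substrate=10 bound=2 product=4
t=11: arr=0 -> substrate=10 bound=2 product=4
t=12: arr=1 -> substrate=9 bound=2 product=6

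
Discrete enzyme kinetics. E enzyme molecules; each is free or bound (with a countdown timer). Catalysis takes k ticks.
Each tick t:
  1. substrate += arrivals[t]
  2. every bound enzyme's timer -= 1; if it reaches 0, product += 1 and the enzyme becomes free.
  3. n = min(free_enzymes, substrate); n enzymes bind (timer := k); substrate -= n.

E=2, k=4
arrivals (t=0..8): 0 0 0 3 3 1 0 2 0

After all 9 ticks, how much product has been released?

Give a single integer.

t=0: arr=0 -> substrate=0 bound=0 product=0
t=1: arr=0 -> substrate=0 bound=0 product=0
t=2: arr=0 -> substrate=0 bound=0 product=0
t=3: arr=3 -> substrate=1 bound=2 product=0
t=4: arr=3 -> substrate=4 bound=2 product=0
t=5: arr=1 -> substrate=5 bound=2 product=0
t=6: arr=0 -> substrate=5 bound=2 product=0
t=7: arr=2 -> substrate=5 bound=2 product=2
t=8: arr=0 -> substrate=5 bound=2 product=2

Answer: 2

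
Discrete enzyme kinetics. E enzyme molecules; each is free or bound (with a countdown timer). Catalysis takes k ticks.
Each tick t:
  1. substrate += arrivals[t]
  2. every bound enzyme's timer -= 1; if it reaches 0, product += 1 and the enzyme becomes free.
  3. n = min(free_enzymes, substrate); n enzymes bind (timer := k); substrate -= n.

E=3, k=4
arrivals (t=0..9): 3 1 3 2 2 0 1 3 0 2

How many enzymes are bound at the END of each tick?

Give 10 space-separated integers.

t=0: arr=3 -> substrate=0 bound=3 product=0
t=1: arr=1 -> substrate=1 bound=3 product=0
t=2: arr=3 -> substrate=4 bound=3 product=0
t=3: arr=2 -> substrate=6 bound=3 product=0
t=4: arr=2 -> substrate=5 bound=3 product=3
t=5: arr=0 -> substrate=5 bound=3 product=3
t=6: arr=1 -> substrate=6 bound=3 product=3
t=7: arr=3 -> substrate=9 bound=3 product=3
t=8: arr=0 -> substrate=6 bound=3 product=6
t=9: arr=2 -> substrate=8 bound=3 product=6

Answer: 3 3 3 3 3 3 3 3 3 3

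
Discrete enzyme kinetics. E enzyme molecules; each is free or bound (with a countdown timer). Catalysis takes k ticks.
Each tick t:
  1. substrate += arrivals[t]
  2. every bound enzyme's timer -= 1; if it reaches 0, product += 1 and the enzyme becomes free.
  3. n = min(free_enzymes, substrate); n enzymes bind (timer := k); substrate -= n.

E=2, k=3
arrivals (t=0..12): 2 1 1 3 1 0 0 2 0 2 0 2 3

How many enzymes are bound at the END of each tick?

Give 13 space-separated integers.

t=0: arr=2 -> substrate=0 bound=2 product=0
t=1: arr=1 -> substrate=1 bound=2 product=0
t=2: arr=1 -> substrate=2 bound=2 product=0
t=3: arr=3 -> substrate=3 bound=2 product=2
t=4: arr=1 -> substrate=4 bound=2 product=2
t=5: arr=0 -> substrate=4 bound=2 product=2
t=6: arr=0 -> substrate=2 bound=2 product=4
t=7: arr=2 -> substrate=4 bound=2 product=4
t=8: arr=0 -> substrate=4 bound=2 product=4
t=9: arr=2 -> substrate=4 bound=2 product=6
t=10: arr=0 -> substrate=4 bound=2 product=6
t=11: arr=2 -> substrate=6 bound=2 product=6
t=12: arr=3 -> substrate=7 bound=2 product=8

Answer: 2 2 2 2 2 2 2 2 2 2 2 2 2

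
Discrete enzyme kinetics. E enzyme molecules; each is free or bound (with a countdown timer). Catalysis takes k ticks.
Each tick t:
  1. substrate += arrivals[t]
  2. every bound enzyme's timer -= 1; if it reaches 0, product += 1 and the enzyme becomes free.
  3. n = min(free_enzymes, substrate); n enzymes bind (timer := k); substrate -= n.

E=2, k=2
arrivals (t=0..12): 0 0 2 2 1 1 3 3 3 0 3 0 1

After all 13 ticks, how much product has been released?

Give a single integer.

t=0: arr=0 -> substrate=0 bound=0 product=0
t=1: arr=0 -> substrate=0 bound=0 product=0
t=2: arr=2 -> substrate=0 bound=2 product=0
t=3: arr=2 -> substrate=2 bound=2 product=0
t=4: arr=1 -> substrate=1 bound=2 product=2
t=5: arr=1 -> substrate=2 bound=2 product=2
t=6: arr=3 -> substrate=3 bound=2 product=4
t=7: arr=3 -> substrate=6 bound=2 product=4
t=8: arr=3 -> substrate=7 bound=2 product=6
t=9: arr=0 -> substrate=7 bound=2 product=6
t=10: arr=3 -> substrate=8 bound=2 product=8
t=11: arr=0 -> substrate=8 bound=2 product=8
t=12: arr=1 -> substrate=7 bound=2 product=10

Answer: 10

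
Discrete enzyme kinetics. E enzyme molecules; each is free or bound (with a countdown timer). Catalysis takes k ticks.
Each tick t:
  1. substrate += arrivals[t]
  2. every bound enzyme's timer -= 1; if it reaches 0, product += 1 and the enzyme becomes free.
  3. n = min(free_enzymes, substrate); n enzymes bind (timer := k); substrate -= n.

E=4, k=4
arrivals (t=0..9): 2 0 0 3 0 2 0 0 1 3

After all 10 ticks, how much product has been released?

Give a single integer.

Answer: 6

Derivation:
t=0: arr=2 -> substrate=0 bound=2 product=0
t=1: arr=0 -> substrate=0 bound=2 product=0
t=2: arr=0 -> substrate=0 bound=2 product=0
t=3: arr=3 -> substrate=1 bound=4 product=0
t=4: arr=0 -> substrate=0 bound=3 product=2
t=5: arr=2 -> substrate=1 bound=4 product=2
t=6: arr=0 -> substrate=1 bound=4 product=2
t=7: arr=0 -> substrate=0 bound=3 product=4
t=8: arr=1 -> substrate=0 bound=3 product=5
t=9: arr=3 -> substrate=1 bound=4 product=6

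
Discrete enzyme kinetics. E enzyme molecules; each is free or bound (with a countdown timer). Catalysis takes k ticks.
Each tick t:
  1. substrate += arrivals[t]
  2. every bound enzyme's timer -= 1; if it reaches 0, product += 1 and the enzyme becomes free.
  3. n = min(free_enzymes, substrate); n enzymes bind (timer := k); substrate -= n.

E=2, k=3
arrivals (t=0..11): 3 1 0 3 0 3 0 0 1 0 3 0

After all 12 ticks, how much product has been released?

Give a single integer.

t=0: arr=3 -> substrate=1 bound=2 product=0
t=1: arr=1 -> substrate=2 bound=2 product=0
t=2: arr=0 -> substrate=2 bound=2 product=0
t=3: arr=3 -> substrate=3 bound=2 product=2
t=4: arr=0 -> substrate=3 bound=2 product=2
t=5: arr=3 -> substrate=6 bound=2 product=2
t=6: arr=0 -> substrate=4 bound=2 product=4
t=7: arr=0 -> substrate=4 bound=2 product=4
t=8: arr=1 -> substrate=5 bound=2 product=4
t=9: arr=0 -> substrate=3 bound=2 product=6
t=10: arr=3 -> substrate=6 bound=2 product=6
t=11: arr=0 -> substrate=6 bound=2 product=6

Answer: 6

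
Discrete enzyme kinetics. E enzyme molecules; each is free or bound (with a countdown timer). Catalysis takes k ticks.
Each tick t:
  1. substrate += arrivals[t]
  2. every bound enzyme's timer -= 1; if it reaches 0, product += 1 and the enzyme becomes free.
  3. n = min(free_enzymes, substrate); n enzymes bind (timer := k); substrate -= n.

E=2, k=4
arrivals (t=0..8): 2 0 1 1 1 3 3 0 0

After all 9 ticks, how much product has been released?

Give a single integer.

Answer: 4

Derivation:
t=0: arr=2 -> substrate=0 bound=2 product=0
t=1: arr=0 -> substrate=0 bound=2 product=0
t=2: arr=1 -> substrate=1 bound=2 product=0
t=3: arr=1 -> substrate=2 bound=2 product=0
t=4: arr=1 -> substrate=1 bound=2 product=2
t=5: arr=3 -> substrate=4 bound=2 product=2
t=6: arr=3 -> substrate=7 bound=2 product=2
t=7: arr=0 -> substrate=7 bound=2 product=2
t=8: arr=0 -> substrate=5 bound=2 product=4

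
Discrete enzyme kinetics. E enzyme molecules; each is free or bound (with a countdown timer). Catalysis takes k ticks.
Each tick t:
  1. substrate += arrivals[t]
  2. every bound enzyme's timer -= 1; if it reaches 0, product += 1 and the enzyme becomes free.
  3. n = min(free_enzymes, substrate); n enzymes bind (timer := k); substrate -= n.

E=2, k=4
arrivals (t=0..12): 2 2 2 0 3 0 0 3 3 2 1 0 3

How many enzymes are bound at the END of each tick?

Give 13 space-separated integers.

t=0: arr=2 -> substrate=0 bound=2 product=0
t=1: arr=2 -> substrate=2 bound=2 product=0
t=2: arr=2 -> substrate=4 bound=2 product=0
t=3: arr=0 -> substrate=4 bound=2 product=0
t=4: arr=3 -> substrate=5 bound=2 product=2
t=5: arr=0 -> substrate=5 bound=2 product=2
t=6: arr=0 -> substrate=5 bound=2 product=2
t=7: arr=3 -> substrate=8 bound=2 product=2
t=8: arr=3 -> substrate=9 bound=2 product=4
t=9: arr=2 -> substrate=11 bound=2 product=4
t=10: arr=1 -> substrate=12 bound=2 product=4
t=11: arr=0 -> substrate=12 bound=2 product=4
t=12: arr=3 -> substrate=13 bound=2 product=6

Answer: 2 2 2 2 2 2 2 2 2 2 2 2 2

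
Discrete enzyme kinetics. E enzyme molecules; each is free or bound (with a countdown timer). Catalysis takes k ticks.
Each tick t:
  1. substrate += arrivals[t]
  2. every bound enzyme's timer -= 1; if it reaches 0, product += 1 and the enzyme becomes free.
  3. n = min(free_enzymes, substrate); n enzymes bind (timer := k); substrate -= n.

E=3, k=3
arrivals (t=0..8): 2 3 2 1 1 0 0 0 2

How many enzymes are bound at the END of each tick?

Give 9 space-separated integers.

Answer: 2 3 3 3 3 3 3 3 3

Derivation:
t=0: arr=2 -> substrate=0 bound=2 product=0
t=1: arr=3 -> substrate=2 bound=3 product=0
t=2: arr=2 -> substrate=4 bound=3 product=0
t=3: arr=1 -> substrate=3 bound=3 product=2
t=4: arr=1 -> substrate=3 bound=3 product=3
t=5: arr=0 -> substrate=3 bound=3 product=3
t=6: arr=0 -> substrate=1 bound=3 product=5
t=7: arr=0 -> substrate=0 bound=3 product=6
t=8: arr=2 -> substrate=2 bound=3 product=6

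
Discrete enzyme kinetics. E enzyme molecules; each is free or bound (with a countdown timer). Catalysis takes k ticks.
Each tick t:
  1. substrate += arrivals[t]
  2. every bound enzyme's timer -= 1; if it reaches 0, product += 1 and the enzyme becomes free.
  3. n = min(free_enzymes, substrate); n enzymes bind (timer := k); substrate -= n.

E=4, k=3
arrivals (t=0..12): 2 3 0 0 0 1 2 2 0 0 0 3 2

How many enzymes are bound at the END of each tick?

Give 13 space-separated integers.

t=0: arr=2 -> substrate=0 bound=2 product=0
t=1: arr=3 -> substrate=1 bound=4 product=0
t=2: arr=0 -> substrate=1 bound=4 product=0
t=3: arr=0 -> substrate=0 bound=3 product=2
t=4: arr=0 -> substrate=0 bound=1 product=4
t=5: arr=1 -> substrate=0 bound=2 product=4
t=6: arr=2 -> substrate=0 bound=3 product=5
t=7: arr=2 -> substrate=1 bound=4 product=5
t=8: arr=0 -> substrate=0 bound=4 product=6
t=9: arr=0 -> substrate=0 bound=2 product=8
t=10: arr=0 -> substrate=0 bound=1 product=9
t=11: arr=3 -> substrate=0 bound=3 product=10
t=12: arr=2 -> substrate=1 bound=4 product=10

Answer: 2 4 4 3 1 2 3 4 4 2 1 3 4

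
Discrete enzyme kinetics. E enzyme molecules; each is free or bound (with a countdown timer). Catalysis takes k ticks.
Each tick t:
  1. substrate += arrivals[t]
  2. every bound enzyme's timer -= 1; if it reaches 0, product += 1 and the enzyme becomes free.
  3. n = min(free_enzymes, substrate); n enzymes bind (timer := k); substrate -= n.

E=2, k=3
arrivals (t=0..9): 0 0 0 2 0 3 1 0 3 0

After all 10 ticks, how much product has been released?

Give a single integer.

t=0: arr=0 -> substrate=0 bound=0 product=0
t=1: arr=0 -> substrate=0 bound=0 product=0
t=2: arr=0 -> substrate=0 bound=0 product=0
t=3: arr=2 -> substrate=0 bound=2 product=0
t=4: arr=0 -> substrate=0 bound=2 product=0
t=5: arr=3 -> substrate=3 bound=2 product=0
t=6: arr=1 -> substrate=2 bound=2 product=2
t=7: arr=0 -> substrate=2 bound=2 product=2
t=8: arr=3 -> substrate=5 bound=2 product=2
t=9: arr=0 -> substrate=3 bound=2 product=4

Answer: 4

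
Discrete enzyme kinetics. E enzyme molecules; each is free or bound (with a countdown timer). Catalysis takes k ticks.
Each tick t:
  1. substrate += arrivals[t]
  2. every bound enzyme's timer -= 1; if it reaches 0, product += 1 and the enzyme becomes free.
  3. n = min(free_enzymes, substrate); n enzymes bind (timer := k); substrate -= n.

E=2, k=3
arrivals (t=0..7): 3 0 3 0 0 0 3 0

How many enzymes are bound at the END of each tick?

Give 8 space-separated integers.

Answer: 2 2 2 2 2 2 2 2

Derivation:
t=0: arr=3 -> substrate=1 bound=2 product=0
t=1: arr=0 -> substrate=1 bound=2 product=0
t=2: arr=3 -> substrate=4 bound=2 product=0
t=3: arr=0 -> substrate=2 bound=2 product=2
t=4: arr=0 -> substrate=2 bound=2 product=2
t=5: arr=0 -> substrate=2 bound=2 product=2
t=6: arr=3 -> substrate=3 bound=2 product=4
t=7: arr=0 -> substrate=3 bound=2 product=4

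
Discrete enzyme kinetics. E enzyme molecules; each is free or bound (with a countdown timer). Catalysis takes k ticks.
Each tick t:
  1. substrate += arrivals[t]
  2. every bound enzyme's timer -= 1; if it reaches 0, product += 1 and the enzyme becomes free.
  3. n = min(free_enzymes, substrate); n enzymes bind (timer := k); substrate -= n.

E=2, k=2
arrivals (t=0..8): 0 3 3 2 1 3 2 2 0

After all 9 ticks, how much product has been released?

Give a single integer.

Answer: 6

Derivation:
t=0: arr=0 -> substrate=0 bound=0 product=0
t=1: arr=3 -> substrate=1 bound=2 product=0
t=2: arr=3 -> substrate=4 bound=2 product=0
t=3: arr=2 -> substrate=4 bound=2 product=2
t=4: arr=1 -> substrate=5 bound=2 product=2
t=5: arr=3 -> substrate=6 bound=2 product=4
t=6: arr=2 -> substrate=8 bound=2 product=4
t=7: arr=2 -> substrate=8 bound=2 product=6
t=8: arr=0 -> substrate=8 bound=2 product=6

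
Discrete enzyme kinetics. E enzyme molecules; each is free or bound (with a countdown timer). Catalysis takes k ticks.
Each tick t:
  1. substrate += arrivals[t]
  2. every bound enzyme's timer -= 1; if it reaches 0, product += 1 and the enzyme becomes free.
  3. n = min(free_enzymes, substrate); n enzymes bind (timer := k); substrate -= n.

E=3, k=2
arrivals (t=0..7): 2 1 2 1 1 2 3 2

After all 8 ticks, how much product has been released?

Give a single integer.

t=0: arr=2 -> substrate=0 bound=2 product=0
t=1: arr=1 -> substrate=0 bound=3 product=0
t=2: arr=2 -> substrate=0 bound=3 product=2
t=3: arr=1 -> substrate=0 bound=3 product=3
t=4: arr=1 -> substrate=0 bound=2 product=5
t=5: arr=2 -> substrate=0 bound=3 product=6
t=6: arr=3 -> substrate=2 bound=3 product=7
t=7: arr=2 -> substrate=2 bound=3 product=9

Answer: 9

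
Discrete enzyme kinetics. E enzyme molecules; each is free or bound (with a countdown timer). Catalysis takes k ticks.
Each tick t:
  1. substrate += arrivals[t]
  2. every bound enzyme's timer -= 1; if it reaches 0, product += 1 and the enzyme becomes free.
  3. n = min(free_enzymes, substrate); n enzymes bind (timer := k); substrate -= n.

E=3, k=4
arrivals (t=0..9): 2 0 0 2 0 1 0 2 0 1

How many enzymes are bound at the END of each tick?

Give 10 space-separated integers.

Answer: 2 2 2 3 2 3 3 3 3 3

Derivation:
t=0: arr=2 -> substrate=0 bound=2 product=0
t=1: arr=0 -> substrate=0 bound=2 product=0
t=2: arr=0 -> substrate=0 bound=2 product=0
t=3: arr=2 -> substrate=1 bound=3 product=0
t=4: arr=0 -> substrate=0 bound=2 product=2
t=5: arr=1 -> substrate=0 bound=3 product=2
t=6: arr=0 -> substrate=0 bound=3 product=2
t=7: arr=2 -> substrate=1 bound=3 product=3
t=8: arr=0 -> substrate=0 bound=3 product=4
t=9: arr=1 -> substrate=0 bound=3 product=5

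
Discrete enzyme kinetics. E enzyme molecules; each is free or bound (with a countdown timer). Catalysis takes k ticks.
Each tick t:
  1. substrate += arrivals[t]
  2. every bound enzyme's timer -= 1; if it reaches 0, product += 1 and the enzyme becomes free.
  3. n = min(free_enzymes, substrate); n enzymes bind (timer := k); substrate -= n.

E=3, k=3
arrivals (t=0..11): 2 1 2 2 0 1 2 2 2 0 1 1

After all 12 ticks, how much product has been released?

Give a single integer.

t=0: arr=2 -> substrate=0 bound=2 product=0
t=1: arr=1 -> substrate=0 bound=3 product=0
t=2: arr=2 -> substrate=2 bound=3 product=0
t=3: arr=2 -> substrate=2 bound=3 product=2
t=4: arr=0 -> substrate=1 bound=3 product=3
t=5: arr=1 -> substrate=2 bound=3 product=3
t=6: arr=2 -> substrate=2 bound=3 product=5
t=7: arr=2 -> substrate=3 bound=3 product=6
t=8: arr=2 -> substrate=5 bound=3 product=6
t=9: arr=0 -> substrate=3 bound=3 product=8
t=10: arr=1 -> substrate=3 bound=3 product=9
t=11: arr=1 -> substrate=4 bound=3 product=9

Answer: 9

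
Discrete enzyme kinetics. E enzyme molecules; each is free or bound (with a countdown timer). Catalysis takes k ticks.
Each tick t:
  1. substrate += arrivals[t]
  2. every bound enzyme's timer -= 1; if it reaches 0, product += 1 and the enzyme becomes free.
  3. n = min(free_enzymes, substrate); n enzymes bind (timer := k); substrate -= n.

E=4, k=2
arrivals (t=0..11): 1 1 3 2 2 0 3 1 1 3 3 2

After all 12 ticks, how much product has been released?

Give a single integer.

t=0: arr=1 -> substrate=0 bound=1 product=0
t=1: arr=1 -> substrate=0 bound=2 product=0
t=2: arr=3 -> substrate=0 bound=4 product=1
t=3: arr=2 -> substrate=1 bound=4 product=2
t=4: arr=2 -> substrate=0 bound=4 product=5
t=5: arr=0 -> substrate=0 bound=3 product=6
t=6: arr=3 -> substrate=0 bound=3 product=9
t=7: arr=1 -> substrate=0 bound=4 product=9
t=8: arr=1 -> substrate=0 bound=2 product=12
t=9: arr=3 -> substrate=0 bound=4 product=13
t=10: arr=3 -> substrate=2 bound=4 product=14
t=11: arr=2 -> substrate=1 bound=4 product=17

Answer: 17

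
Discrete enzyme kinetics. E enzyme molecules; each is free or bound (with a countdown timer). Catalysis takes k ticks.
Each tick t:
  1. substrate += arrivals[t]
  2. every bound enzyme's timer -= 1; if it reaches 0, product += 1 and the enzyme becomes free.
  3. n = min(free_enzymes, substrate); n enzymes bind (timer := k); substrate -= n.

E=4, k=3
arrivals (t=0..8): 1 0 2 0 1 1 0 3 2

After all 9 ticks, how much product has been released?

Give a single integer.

Answer: 5

Derivation:
t=0: arr=1 -> substrate=0 bound=1 product=0
t=1: arr=0 -> substrate=0 bound=1 product=0
t=2: arr=2 -> substrate=0 bound=3 product=0
t=3: arr=0 -> substrate=0 bound=2 product=1
t=4: arr=1 -> substrate=0 bound=3 product=1
t=5: arr=1 -> substrate=0 bound=2 product=3
t=6: arr=0 -> substrate=0 bound=2 product=3
t=7: arr=3 -> substrate=0 bound=4 product=4
t=8: arr=2 -> substrate=1 bound=4 product=5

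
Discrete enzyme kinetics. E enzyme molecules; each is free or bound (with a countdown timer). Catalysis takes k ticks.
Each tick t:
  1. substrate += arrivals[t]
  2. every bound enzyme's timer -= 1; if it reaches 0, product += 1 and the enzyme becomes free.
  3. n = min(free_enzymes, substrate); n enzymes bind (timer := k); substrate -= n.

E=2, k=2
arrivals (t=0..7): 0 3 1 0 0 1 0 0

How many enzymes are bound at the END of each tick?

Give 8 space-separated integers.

Answer: 0 2 2 2 2 1 1 0

Derivation:
t=0: arr=0 -> substrate=0 bound=0 product=0
t=1: arr=3 -> substrate=1 bound=2 product=0
t=2: arr=1 -> substrate=2 bound=2 product=0
t=3: arr=0 -> substrate=0 bound=2 product=2
t=4: arr=0 -> substrate=0 bound=2 product=2
t=5: arr=1 -> substrate=0 bound=1 product=4
t=6: arr=0 -> substrate=0 bound=1 product=4
t=7: arr=0 -> substrate=0 bound=0 product=5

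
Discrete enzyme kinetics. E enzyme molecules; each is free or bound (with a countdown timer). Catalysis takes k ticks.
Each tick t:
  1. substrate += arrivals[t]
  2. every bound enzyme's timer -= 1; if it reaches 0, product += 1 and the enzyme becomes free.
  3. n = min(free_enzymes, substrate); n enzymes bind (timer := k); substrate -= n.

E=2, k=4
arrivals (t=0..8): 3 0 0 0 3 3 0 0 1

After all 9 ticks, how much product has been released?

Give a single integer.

Answer: 4

Derivation:
t=0: arr=3 -> substrate=1 bound=2 product=0
t=1: arr=0 -> substrate=1 bound=2 product=0
t=2: arr=0 -> substrate=1 bound=2 product=0
t=3: arr=0 -> substrate=1 bound=2 product=0
t=4: arr=3 -> substrate=2 bound=2 product=2
t=5: arr=3 -> substrate=5 bound=2 product=2
t=6: arr=0 -> substrate=5 bound=2 product=2
t=7: arr=0 -> substrate=5 bound=2 product=2
t=8: arr=1 -> substrate=4 bound=2 product=4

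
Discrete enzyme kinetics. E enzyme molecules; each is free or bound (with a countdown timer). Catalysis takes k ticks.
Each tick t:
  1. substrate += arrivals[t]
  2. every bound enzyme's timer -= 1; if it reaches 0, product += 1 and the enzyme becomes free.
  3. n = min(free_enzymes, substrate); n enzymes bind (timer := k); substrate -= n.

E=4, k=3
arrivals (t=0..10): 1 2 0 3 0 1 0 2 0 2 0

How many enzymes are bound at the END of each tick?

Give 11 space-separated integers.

Answer: 1 3 3 4 3 4 2 3 2 4 2

Derivation:
t=0: arr=1 -> substrate=0 bound=1 product=0
t=1: arr=2 -> substrate=0 bound=3 product=0
t=2: arr=0 -> substrate=0 bound=3 product=0
t=3: arr=3 -> substrate=1 bound=4 product=1
t=4: arr=0 -> substrate=0 bound=3 product=3
t=5: arr=1 -> substrate=0 bound=4 product=3
t=6: arr=0 -> substrate=0 bound=2 product=5
t=7: arr=2 -> substrate=0 bound=3 product=6
t=8: arr=0 -> substrate=0 bound=2 product=7
t=9: arr=2 -> substrate=0 bound=4 product=7
t=10: arr=0 -> substrate=0 bound=2 product=9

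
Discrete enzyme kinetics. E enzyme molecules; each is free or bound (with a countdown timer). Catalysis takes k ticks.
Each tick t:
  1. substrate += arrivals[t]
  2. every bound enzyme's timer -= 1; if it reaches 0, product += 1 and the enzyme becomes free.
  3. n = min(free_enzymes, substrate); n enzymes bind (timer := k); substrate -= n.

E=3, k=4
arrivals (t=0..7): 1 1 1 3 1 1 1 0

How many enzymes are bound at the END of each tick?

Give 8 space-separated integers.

t=0: arr=1 -> substrate=0 bound=1 product=0
t=1: arr=1 -> substrate=0 bound=2 product=0
t=2: arr=1 -> substrate=0 bound=3 product=0
t=3: arr=3 -> substrate=3 bound=3 product=0
t=4: arr=1 -> substrate=3 bound=3 product=1
t=5: arr=1 -> substrate=3 bound=3 product=2
t=6: arr=1 -> substrate=3 bound=3 product=3
t=7: arr=0 -> substrate=3 bound=3 product=3

Answer: 1 2 3 3 3 3 3 3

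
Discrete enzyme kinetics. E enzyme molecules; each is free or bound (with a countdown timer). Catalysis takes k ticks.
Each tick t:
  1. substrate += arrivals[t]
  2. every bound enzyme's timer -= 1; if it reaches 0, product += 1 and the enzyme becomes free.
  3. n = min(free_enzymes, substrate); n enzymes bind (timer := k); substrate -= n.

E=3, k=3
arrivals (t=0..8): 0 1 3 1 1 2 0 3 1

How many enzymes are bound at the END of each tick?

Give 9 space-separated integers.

Answer: 0 1 3 3 3 3 3 3 3

Derivation:
t=0: arr=0 -> substrate=0 bound=0 product=0
t=1: arr=1 -> substrate=0 bound=1 product=0
t=2: arr=3 -> substrate=1 bound=3 product=0
t=3: arr=1 -> substrate=2 bound=3 product=0
t=4: arr=1 -> substrate=2 bound=3 product=1
t=5: arr=2 -> substrate=2 bound=3 product=3
t=6: arr=0 -> substrate=2 bound=3 product=3
t=7: arr=3 -> substrate=4 bound=3 product=4
t=8: arr=1 -> substrate=3 bound=3 product=6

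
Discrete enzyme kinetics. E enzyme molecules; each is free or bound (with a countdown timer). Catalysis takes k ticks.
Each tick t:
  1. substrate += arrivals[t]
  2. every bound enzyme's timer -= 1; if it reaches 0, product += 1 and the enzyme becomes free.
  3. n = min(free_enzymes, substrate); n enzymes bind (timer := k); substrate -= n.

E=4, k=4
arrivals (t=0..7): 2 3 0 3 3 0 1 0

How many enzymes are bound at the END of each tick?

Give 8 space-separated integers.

Answer: 2 4 4 4 4 4 4 4

Derivation:
t=0: arr=2 -> substrate=0 bound=2 product=0
t=1: arr=3 -> substrate=1 bound=4 product=0
t=2: arr=0 -> substrate=1 bound=4 product=0
t=3: arr=3 -> substrate=4 bound=4 product=0
t=4: arr=3 -> substrate=5 bound=4 product=2
t=5: arr=0 -> substrate=3 bound=4 product=4
t=6: arr=1 -> substrate=4 bound=4 product=4
t=7: arr=0 -> substrate=4 bound=4 product=4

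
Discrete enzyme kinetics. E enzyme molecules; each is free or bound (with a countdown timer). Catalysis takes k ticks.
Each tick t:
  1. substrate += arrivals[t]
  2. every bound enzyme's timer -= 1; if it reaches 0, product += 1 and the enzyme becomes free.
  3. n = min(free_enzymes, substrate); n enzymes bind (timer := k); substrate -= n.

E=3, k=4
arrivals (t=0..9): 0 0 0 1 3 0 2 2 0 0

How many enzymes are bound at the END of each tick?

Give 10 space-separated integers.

t=0: arr=0 -> substrate=0 bound=0 product=0
t=1: arr=0 -> substrate=0 bound=0 product=0
t=2: arr=0 -> substrate=0 bound=0 product=0
t=3: arr=1 -> substrate=0 bound=1 product=0
t=4: arr=3 -> substrate=1 bound=3 product=0
t=5: arr=0 -> substrate=1 bound=3 product=0
t=6: arr=2 -> substrate=3 bound=3 product=0
t=7: arr=2 -> substrate=4 bound=3 product=1
t=8: arr=0 -> substrate=2 bound=3 product=3
t=9: arr=0 -> substrate=2 bound=3 product=3

Answer: 0 0 0 1 3 3 3 3 3 3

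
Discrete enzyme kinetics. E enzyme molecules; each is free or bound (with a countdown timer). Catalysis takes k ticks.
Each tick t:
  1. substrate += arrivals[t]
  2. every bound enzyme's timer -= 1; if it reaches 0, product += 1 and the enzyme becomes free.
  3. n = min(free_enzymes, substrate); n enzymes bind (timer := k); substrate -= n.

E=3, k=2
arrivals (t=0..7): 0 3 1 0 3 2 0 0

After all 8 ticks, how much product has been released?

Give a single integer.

Answer: 7

Derivation:
t=0: arr=0 -> substrate=0 bound=0 product=0
t=1: arr=3 -> substrate=0 bound=3 product=0
t=2: arr=1 -> substrate=1 bound=3 product=0
t=3: arr=0 -> substrate=0 bound=1 product=3
t=4: arr=3 -> substrate=1 bound=3 product=3
t=5: arr=2 -> substrate=2 bound=3 product=4
t=6: arr=0 -> substrate=0 bound=3 product=6
t=7: arr=0 -> substrate=0 bound=2 product=7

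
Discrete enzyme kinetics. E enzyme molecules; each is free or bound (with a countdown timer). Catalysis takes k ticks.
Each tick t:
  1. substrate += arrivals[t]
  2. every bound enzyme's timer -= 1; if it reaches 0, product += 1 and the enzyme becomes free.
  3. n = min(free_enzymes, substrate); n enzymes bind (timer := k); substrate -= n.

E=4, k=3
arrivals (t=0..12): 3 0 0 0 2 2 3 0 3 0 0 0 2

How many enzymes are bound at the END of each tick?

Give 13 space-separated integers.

t=0: arr=3 -> substrate=0 bound=3 product=0
t=1: arr=0 -> substrate=0 bound=3 product=0
t=2: arr=0 -> substrate=0 bound=3 product=0
t=3: arr=0 -> substrate=0 bound=0 product=3
t=4: arr=2 -> substrate=0 bound=2 product=3
t=5: arr=2 -> substrate=0 bound=4 product=3
t=6: arr=3 -> substrate=3 bound=4 product=3
t=7: arr=0 -> substrate=1 bound=4 product=5
t=8: arr=3 -> substrate=2 bound=4 product=7
t=9: arr=0 -> substrate=2 bound=4 product=7
t=10: arr=0 -> substrate=0 bound=4 product=9
t=11: arr=0 -> substrate=0 bound=2 product=11
t=12: arr=2 -> substrate=0 bound=4 product=11

Answer: 3 3 3 0 2 4 4 4 4 4 4 2 4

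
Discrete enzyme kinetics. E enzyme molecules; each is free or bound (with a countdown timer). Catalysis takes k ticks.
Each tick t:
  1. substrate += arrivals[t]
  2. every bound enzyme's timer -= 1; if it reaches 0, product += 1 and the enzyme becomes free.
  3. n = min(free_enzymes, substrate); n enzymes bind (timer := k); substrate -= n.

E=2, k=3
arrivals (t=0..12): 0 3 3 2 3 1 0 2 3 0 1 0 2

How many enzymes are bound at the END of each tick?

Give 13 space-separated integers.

Answer: 0 2 2 2 2 2 2 2 2 2 2 2 2

Derivation:
t=0: arr=0 -> substrate=0 bound=0 product=0
t=1: arr=3 -> substrate=1 bound=2 product=0
t=2: arr=3 -> substrate=4 bound=2 product=0
t=3: arr=2 -> substrate=6 bound=2 product=0
t=4: arr=3 -> substrate=7 bound=2 product=2
t=5: arr=1 -> substrate=8 bound=2 product=2
t=6: arr=0 -> substrate=8 bound=2 product=2
t=7: arr=2 -> substrate=8 bound=2 product=4
t=8: arr=3 -> substrate=11 bound=2 product=4
t=9: arr=0 -> substrate=11 bound=2 product=4
t=10: arr=1 -> substrate=10 bound=2 product=6
t=11: arr=0 -> substrate=10 bound=2 product=6
t=12: arr=2 -> substrate=12 bound=2 product=6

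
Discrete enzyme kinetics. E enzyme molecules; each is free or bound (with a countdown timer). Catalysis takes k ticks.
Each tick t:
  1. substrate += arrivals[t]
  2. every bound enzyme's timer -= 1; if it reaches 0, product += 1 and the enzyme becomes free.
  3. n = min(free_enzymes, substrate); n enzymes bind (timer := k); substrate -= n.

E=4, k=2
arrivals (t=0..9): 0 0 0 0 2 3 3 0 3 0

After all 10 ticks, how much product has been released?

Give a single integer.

t=0: arr=0 -> substrate=0 bound=0 product=0
t=1: arr=0 -> substrate=0 bound=0 product=0
t=2: arr=0 -> substrate=0 bound=0 product=0
t=3: arr=0 -> substrate=0 bound=0 product=0
t=4: arr=2 -> substrate=0 bound=2 product=0
t=5: arr=3 -> substrate=1 bound=4 product=0
t=6: arr=3 -> substrate=2 bound=4 product=2
t=7: arr=0 -> substrate=0 bound=4 product=4
t=8: arr=3 -> substrate=1 bound=4 product=6
t=9: arr=0 -> substrate=0 bound=3 product=8

Answer: 8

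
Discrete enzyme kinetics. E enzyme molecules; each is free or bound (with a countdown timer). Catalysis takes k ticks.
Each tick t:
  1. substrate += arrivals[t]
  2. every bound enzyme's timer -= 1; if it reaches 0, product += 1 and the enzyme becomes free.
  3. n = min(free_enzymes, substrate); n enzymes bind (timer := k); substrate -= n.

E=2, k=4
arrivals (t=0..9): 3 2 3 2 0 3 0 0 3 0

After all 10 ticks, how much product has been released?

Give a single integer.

Answer: 4

Derivation:
t=0: arr=3 -> substrate=1 bound=2 product=0
t=1: arr=2 -> substrate=3 bound=2 product=0
t=2: arr=3 -> substrate=6 bound=2 product=0
t=3: arr=2 -> substrate=8 bound=2 product=0
t=4: arr=0 -> substrate=6 bound=2 product=2
t=5: arr=3 -> substrate=9 bound=2 product=2
t=6: arr=0 -> substrate=9 bound=2 product=2
t=7: arr=0 -> substrate=9 bound=2 product=2
t=8: arr=3 -> substrate=10 bound=2 product=4
t=9: arr=0 -> substrate=10 bound=2 product=4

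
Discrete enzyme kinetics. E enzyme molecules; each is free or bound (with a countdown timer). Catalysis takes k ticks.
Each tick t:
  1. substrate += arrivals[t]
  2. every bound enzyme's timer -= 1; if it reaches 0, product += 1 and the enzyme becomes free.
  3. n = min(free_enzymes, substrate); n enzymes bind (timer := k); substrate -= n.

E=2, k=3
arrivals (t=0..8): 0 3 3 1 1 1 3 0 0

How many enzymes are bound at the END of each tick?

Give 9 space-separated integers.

Answer: 0 2 2 2 2 2 2 2 2

Derivation:
t=0: arr=0 -> substrate=0 bound=0 product=0
t=1: arr=3 -> substrate=1 bound=2 product=0
t=2: arr=3 -> substrate=4 bound=2 product=0
t=3: arr=1 -> substrate=5 bound=2 product=0
t=4: arr=1 -> substrate=4 bound=2 product=2
t=5: arr=1 -> substrate=5 bound=2 product=2
t=6: arr=3 -> substrate=8 bound=2 product=2
t=7: arr=0 -> substrate=6 bound=2 product=4
t=8: arr=0 -> substrate=6 bound=2 product=4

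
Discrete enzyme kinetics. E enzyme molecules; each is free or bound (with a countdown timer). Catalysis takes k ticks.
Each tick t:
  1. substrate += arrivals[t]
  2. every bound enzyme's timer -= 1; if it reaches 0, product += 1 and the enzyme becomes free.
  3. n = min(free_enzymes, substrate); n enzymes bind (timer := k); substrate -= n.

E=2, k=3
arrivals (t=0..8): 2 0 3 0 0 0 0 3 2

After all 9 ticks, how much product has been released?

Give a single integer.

Answer: 4

Derivation:
t=0: arr=2 -> substrate=0 bound=2 product=0
t=1: arr=0 -> substrate=0 bound=2 product=0
t=2: arr=3 -> substrate=3 bound=2 product=0
t=3: arr=0 -> substrate=1 bound=2 product=2
t=4: arr=0 -> substrate=1 bound=2 product=2
t=5: arr=0 -> substrate=1 bound=2 product=2
t=6: arr=0 -> substrate=0 bound=1 product=4
t=7: arr=3 -> substrate=2 bound=2 product=4
t=8: arr=2 -> substrate=4 bound=2 product=4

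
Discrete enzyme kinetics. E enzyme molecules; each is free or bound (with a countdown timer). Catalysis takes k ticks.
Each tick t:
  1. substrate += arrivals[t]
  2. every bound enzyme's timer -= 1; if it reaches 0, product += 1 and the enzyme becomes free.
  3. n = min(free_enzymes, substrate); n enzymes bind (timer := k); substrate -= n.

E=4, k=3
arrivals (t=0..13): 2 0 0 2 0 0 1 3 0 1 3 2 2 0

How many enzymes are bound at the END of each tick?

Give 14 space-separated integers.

t=0: arr=2 -> substrate=0 bound=2 product=0
t=1: arr=0 -> substrate=0 bound=2 product=0
t=2: arr=0 -> substrate=0 bound=2 product=0
t=3: arr=2 -> substrate=0 bound=2 product=2
t=4: arr=0 -> substrate=0 bound=2 product=2
t=5: arr=0 -> substrate=0 bound=2 product=2
t=6: arr=1 -> substrate=0 bound=1 product=4
t=7: arr=3 -> substrate=0 bound=4 product=4
t=8: arr=0 -> substrate=0 bound=4 product=4
t=9: arr=1 -> substrate=0 bound=4 product=5
t=10: arr=3 -> substrate=0 bound=4 product=8
t=11: arr=2 -> substrate=2 bound=4 product=8
t=12: arr=2 -> substrate=3 bound=4 product=9
t=13: arr=0 -> substrate=0 bound=4 product=12

Answer: 2 2 2 2 2 2 1 4 4 4 4 4 4 4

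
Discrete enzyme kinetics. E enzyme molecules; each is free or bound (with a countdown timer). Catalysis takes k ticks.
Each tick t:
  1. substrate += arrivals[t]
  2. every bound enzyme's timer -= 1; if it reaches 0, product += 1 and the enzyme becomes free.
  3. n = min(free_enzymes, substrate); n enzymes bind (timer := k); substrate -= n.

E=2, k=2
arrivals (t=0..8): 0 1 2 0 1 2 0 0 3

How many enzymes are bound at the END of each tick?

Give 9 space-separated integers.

t=0: arr=0 -> substrate=0 bound=0 product=0
t=1: arr=1 -> substrate=0 bound=1 product=0
t=2: arr=2 -> substrate=1 bound=2 product=0
t=3: arr=0 -> substrate=0 bound=2 product=1
t=4: arr=1 -> substrate=0 bound=2 product=2
t=5: arr=2 -> substrate=1 bound=2 product=3
t=6: arr=0 -> substrate=0 bound=2 product=4
t=7: arr=0 -> substrate=0 bound=1 product=5
t=8: arr=3 -> substrate=1 bound=2 product=6

Answer: 0 1 2 2 2 2 2 1 2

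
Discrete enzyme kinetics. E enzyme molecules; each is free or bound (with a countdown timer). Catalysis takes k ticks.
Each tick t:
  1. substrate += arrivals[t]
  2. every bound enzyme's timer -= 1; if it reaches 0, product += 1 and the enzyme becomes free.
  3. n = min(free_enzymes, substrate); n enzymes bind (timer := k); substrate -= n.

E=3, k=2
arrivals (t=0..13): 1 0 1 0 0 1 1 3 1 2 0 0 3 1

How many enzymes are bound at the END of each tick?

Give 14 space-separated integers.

t=0: arr=1 -> substrate=0 bound=1 product=0
t=1: arr=0 -> substrate=0 bound=1 product=0
t=2: arr=1 -> substrate=0 bound=1 product=1
t=3: arr=0 -> substrate=0 bound=1 product=1
t=4: arr=0 -> substrate=0 bound=0 product=2
t=5: arr=1 -> substrate=0 bound=1 product=2
t=6: arr=1 -> substrate=0 bound=2 product=2
t=7: arr=3 -> substrate=1 bound=3 product=3
t=8: arr=1 -> substrate=1 bound=3 product=4
t=9: arr=2 -> substrate=1 bound=3 product=6
t=10: arr=0 -> substrate=0 bound=3 product=7
t=11: arr=0 -> substrate=0 bound=1 product=9
t=12: arr=3 -> substrate=0 bound=3 product=10
t=13: arr=1 -> substrate=1 bound=3 product=10

Answer: 1 1 1 1 0 1 2 3 3 3 3 1 3 3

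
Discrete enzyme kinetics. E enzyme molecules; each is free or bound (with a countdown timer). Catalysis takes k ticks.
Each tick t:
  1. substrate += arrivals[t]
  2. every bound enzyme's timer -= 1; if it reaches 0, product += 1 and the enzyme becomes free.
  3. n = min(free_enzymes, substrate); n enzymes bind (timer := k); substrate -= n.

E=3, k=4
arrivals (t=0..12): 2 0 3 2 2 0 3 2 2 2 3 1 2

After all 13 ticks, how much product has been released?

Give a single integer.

t=0: arr=2 -> substrate=0 bound=2 product=0
t=1: arr=0 -> substrate=0 bound=2 product=0
t=2: arr=3 -> substrate=2 bound=3 product=0
t=3: arr=2 -> substrate=4 bound=3 product=0
t=4: arr=2 -> substrate=4 bound=3 product=2
t=5: arr=0 -> substrate=4 bound=3 product=2
t=6: arr=3 -> substrate=6 bound=3 product=3
t=7: arr=2 -> substrate=8 bound=3 product=3
t=8: arr=2 -> substrate=8 bound=3 product=5
t=9: arr=2 -> substrate=10 bound=3 product=5
t=10: arr=3 -> substrate=12 bound=3 product=6
t=11: arr=1 -> substrate=13 bound=3 product=6
t=12: arr=2 -> substrate=13 bound=3 product=8

Answer: 8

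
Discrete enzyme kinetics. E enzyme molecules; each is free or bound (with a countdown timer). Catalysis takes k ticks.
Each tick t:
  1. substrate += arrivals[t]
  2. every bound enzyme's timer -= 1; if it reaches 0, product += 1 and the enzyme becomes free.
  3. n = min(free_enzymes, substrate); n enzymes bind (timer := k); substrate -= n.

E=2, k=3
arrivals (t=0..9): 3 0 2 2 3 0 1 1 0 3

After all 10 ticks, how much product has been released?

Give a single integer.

t=0: arr=3 -> substrate=1 bound=2 product=0
t=1: arr=0 -> substrate=1 bound=2 product=0
t=2: arr=2 -> substrate=3 bound=2 product=0
t=3: arr=2 -> substrate=3 bound=2 product=2
t=4: arr=3 -> substrate=6 bound=2 product=2
t=5: arr=0 -> substrate=6 bound=2 product=2
t=6: arr=1 -> substrate=5 bound=2 product=4
t=7: arr=1 -> substrate=6 bound=2 product=4
t=8: arr=0 -> substrate=6 bound=2 product=4
t=9: arr=3 -> substrate=7 bound=2 product=6

Answer: 6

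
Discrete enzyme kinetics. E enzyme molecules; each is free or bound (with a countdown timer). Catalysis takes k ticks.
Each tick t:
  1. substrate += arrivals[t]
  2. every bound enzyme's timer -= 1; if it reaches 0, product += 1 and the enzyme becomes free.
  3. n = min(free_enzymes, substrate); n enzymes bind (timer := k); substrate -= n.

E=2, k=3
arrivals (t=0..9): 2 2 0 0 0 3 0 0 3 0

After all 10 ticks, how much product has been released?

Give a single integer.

t=0: arr=2 -> substrate=0 bound=2 product=0
t=1: arr=2 -> substrate=2 bound=2 product=0
t=2: arr=0 -> substrate=2 bound=2 product=0
t=3: arr=0 -> substrate=0 bound=2 product=2
t=4: arr=0 -> substrate=0 bound=2 product=2
t=5: arr=3 -> substrate=3 bound=2 product=2
t=6: arr=0 -> substrate=1 bound=2 product=4
t=7: arr=0 -> substrate=1 bound=2 product=4
t=8: arr=3 -> substrate=4 bound=2 product=4
t=9: arr=0 -> substrate=2 bound=2 product=6

Answer: 6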